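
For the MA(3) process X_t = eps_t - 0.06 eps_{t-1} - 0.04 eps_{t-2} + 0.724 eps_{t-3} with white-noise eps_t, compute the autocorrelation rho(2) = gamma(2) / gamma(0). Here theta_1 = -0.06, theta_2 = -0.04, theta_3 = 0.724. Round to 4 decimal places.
\rho(2) = -0.0546

For an MA(q) process with theta_0 = 1, the autocovariance is
  gamma(k) = sigma^2 * sum_{i=0..q-k} theta_i * theta_{i+k},
and rho(k) = gamma(k) / gamma(0). Sigma^2 cancels.
  numerator   = (1)*(-0.04) + (-0.06)*(0.724) = -0.08344.
  denominator = (1)^2 + (-0.06)^2 + (-0.04)^2 + (0.724)^2 = 1.529376.
  rho(2) = -0.08344 / 1.529376 = -0.0546.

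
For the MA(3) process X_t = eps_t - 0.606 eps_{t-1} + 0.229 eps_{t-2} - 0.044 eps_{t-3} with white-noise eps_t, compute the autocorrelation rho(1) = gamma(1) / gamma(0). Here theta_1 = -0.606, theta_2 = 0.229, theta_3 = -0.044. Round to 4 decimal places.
\rho(1) = -0.5310

For an MA(q) process with theta_0 = 1, the autocovariance is
  gamma(k) = sigma^2 * sum_{i=0..q-k} theta_i * theta_{i+k},
and rho(k) = gamma(k) / gamma(0). Sigma^2 cancels.
  numerator   = (1)*(-0.606) + (-0.606)*(0.229) + (0.229)*(-0.044) = -0.75485.
  denominator = (1)^2 + (-0.606)^2 + (0.229)^2 + (-0.044)^2 = 1.421613.
  rho(1) = -0.75485 / 1.421613 = -0.5310.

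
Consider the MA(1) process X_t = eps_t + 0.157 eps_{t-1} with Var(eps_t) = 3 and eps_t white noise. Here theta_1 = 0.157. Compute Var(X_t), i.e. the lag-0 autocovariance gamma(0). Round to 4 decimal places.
\gamma(0) = 3.0739

For an MA(q) process X_t = eps_t + sum_i theta_i eps_{t-i} with
Var(eps_t) = sigma^2, the variance is
  gamma(0) = sigma^2 * (1 + sum_i theta_i^2).
  sum_i theta_i^2 = (0.157)^2 = 0.024649.
  gamma(0) = 3 * (1 + 0.024649) = 3 * 1.024649 = 3.073947, which rounds to 3.0739.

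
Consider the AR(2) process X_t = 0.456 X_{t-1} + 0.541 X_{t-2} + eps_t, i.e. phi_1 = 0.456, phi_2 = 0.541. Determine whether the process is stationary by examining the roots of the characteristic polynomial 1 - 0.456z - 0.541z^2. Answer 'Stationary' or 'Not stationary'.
\text{Stationary}

The AR(p) characteristic polynomial is P(z) = 1 - 0.456z - 0.541z^2.
Stationarity requires all roots to lie outside the unit circle, i.e. |z| > 1 for every root.
Set 1 + (-0.456) z + (-0.541) z^2 = 0, i.e. a z^2 + b z + c = 0 with a = -0.541, b = -0.456, c = 1.
Discriminant D = b^2 - 4ac = (-0.456)^2 - 4*(-0.541)*1 = 0.207936 - (-2.164) = 2.371936.
D >= 0, so the roots are real: z = (-b +/- sqrt(D)) / (2a) = (0.456 +/- 1.540109) / (-1.082).
  z_1 = (0.456 + 1.540109) / (-1.082) = -1.8448,   |z_1| = 1.8448.
  z_2 = (0.456 - 1.540109) / (-1.082) = 1.0019,   |z_2| = 1.0019.
Moduli of all roots: 1.8448, 1.0019.
All moduli strictly greater than 1? Yes.
Verdict: Stationary.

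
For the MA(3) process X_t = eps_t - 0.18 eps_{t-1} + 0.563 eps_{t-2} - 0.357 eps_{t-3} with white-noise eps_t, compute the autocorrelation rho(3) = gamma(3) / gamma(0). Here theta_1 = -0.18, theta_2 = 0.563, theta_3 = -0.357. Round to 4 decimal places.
\rho(3) = -0.2417

For an MA(q) process with theta_0 = 1, the autocovariance is
  gamma(k) = sigma^2 * sum_{i=0..q-k} theta_i * theta_{i+k},
and rho(k) = gamma(k) / gamma(0). Sigma^2 cancels.
  numerator   = (1)*(-0.357) = -0.357.
  denominator = (1)^2 + (-0.18)^2 + (0.563)^2 + (-0.357)^2 = 1.476818.
  rho(3) = -0.357 / 1.476818 = -0.2417.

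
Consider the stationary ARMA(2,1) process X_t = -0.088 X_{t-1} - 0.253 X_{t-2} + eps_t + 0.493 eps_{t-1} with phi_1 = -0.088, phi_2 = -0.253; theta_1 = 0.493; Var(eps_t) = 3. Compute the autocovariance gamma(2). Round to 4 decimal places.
\gamma(2) = -1.0371

Multiply the model equation by X_{t-k} and take expectations. With theta_0 = psi_0 = 1 and psi_j the MA(infinity) weights, this gives
  gamma(k) - sum_i phi_i gamma(k-i) = c_k,
  c_k = sigma^2 * sum_{j=k..q} theta_j psi_{j-k}   (c_k = 0 for k > q),
using gamma(-m) = gamma(m).
psi-weights needed (psi_j = theta_j + sum_i phi_i psi_{j-i}):
  psi_1 = theta_1 + phi_1 = 0.493 + (-0.088) = 0.405
Right-hand sides:
  c_0 = sigma^2 (1 + theta_1 psi_1) = 3 * (1 + (0.493)(0.405)) = 3 * 1.199665 = 3.598995
  c_1 = sigma^2 theta_1 = 3 * (0.493) = 1.479
  c_2 = 0
Equations for k = 0, 1, 2 (AR order 2, c_2 = 0):
  (E0) gamma(0) = phi_1 gamma(1) + phi_2 gamma(2) + c_0
  (E1) gamma(1) = phi_1 gamma(0) + phi_2 gamma(1) + c_1
  (E2) gamma(2) = phi_1 gamma(1) + phi_2 gamma(0)
From (E1): gamma(1) = A gamma(0) + B with
  A = phi_1 / (1 - phi_2) = -0.088 / 1.253 = -0.070231,   B = c_1 / (1 - phi_2) = 1.479 / 1.253 = 1.180367.
Insert (E2) into (E0): gamma(0) (1 - phi_2^2) = phi_1 (1 + phi_2) gamma(1) + c_0.
  phi_1 (1 + phi_2) = (-0.088)(0.747) = -0.065736,   1 - phi_2^2 = 0.935991.
Replace gamma(1) by A gamma(0) + B and collect gamma(0):
  gamma(0) [0.935991 - (-0.065736)(-0.070231)] = (-0.065736)(1.180367) + 3.598995
  gamma(0) * 0.931374 = 3.521402
  gamma(0) = 3.521402 / 0.931374 = 3.780867.
  gamma(1) = A gamma(0) + B = (-0.070231)(3.780867) + (1.180367) = 0.914831.
  gamma(2) = phi_1 gamma(1) + phi_2 gamma(0) = (-0.088)(0.914831) + (-0.253)(3.780867) = -1.037065.
Therefore gamma(2) = -1.0371 (to 4 decimal places).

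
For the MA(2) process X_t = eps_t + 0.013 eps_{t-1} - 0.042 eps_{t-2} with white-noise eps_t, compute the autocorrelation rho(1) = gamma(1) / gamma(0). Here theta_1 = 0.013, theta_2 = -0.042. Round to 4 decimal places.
\rho(1) = 0.0124

For an MA(q) process with theta_0 = 1, the autocovariance is
  gamma(k) = sigma^2 * sum_{i=0..q-k} theta_i * theta_{i+k},
and rho(k) = gamma(k) / gamma(0). Sigma^2 cancels.
  numerator   = (1)*(0.013) + (0.013)*(-0.042) = 0.012454.
  denominator = (1)^2 + (0.013)^2 + (-0.042)^2 = 1.001933.
  rho(1) = 0.012454 / 1.001933 = 0.0124.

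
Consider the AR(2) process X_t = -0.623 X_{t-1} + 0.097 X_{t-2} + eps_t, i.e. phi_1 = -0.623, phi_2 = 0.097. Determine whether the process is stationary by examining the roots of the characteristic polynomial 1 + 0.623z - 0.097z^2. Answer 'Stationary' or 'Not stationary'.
\text{Stationary}

The AR(p) characteristic polynomial is P(z) = 1 + 0.623z - 0.097z^2.
Stationarity requires all roots to lie outside the unit circle, i.e. |z| > 1 for every root.
Set 1 + (0.623) z + (-0.097) z^2 = 0, i.e. a z^2 + b z + c = 0 with a = -0.097, b = 0.623, c = 1.
Discriminant D = b^2 - 4ac = (0.623)^2 - 4*(-0.097)*1 = 0.388129 - (-0.388) = 0.776129.
D >= 0, so the roots are real: z = (-b +/- sqrt(D)) / (2a) = (-0.623 +/- 0.880982) / (-0.194).
  z_1 = (-0.623 + 0.880982) / (-0.194) = -1.3298,   |z_1| = 1.3298.
  z_2 = (-0.623 - 0.880982) / (-0.194) = 7.7525,   |z_2| = 7.7525.
Moduli of all roots: 1.3298, 7.7525.
All moduli strictly greater than 1? Yes.
Verdict: Stationary.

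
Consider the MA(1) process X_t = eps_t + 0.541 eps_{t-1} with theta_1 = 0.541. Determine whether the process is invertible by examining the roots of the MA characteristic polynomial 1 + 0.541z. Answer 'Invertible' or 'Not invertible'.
\text{Invertible}

The MA(q) characteristic polynomial is P(z) = 1 + 0.541z.
Invertibility requires all roots to lie outside the unit circle, i.e. |z| > 1 for every root.
This is linear in z: 1 + (0.541) z = 0  =>  z = -1/(0.541) = -1.848429,  |z| = 1.848429.
Moduli of all roots: 1.8484.
All moduli strictly greater than 1? Yes.
Verdict: Invertible.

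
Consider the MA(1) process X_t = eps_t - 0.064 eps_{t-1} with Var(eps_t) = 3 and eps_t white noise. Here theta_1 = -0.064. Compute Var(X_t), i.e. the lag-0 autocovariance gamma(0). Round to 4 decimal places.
\gamma(0) = 3.0123

For an MA(q) process X_t = eps_t + sum_i theta_i eps_{t-i} with
Var(eps_t) = sigma^2, the variance is
  gamma(0) = sigma^2 * (1 + sum_i theta_i^2).
  sum_i theta_i^2 = (-0.064)^2 = 0.004096.
  gamma(0) = 3 * (1 + 0.004096) = 3 * 1.004096 = 3.012288, which rounds to 3.0123.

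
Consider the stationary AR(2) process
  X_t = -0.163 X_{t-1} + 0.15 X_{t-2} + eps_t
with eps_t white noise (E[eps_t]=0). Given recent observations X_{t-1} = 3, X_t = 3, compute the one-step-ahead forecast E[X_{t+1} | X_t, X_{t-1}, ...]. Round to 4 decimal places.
E[X_{t+1} \mid \mathcal F_t] = -0.0390

For an AR(p) model X_t = c + sum_i phi_i X_{t-i} + eps_t, the
one-step-ahead conditional mean is
  E[X_{t+1} | X_t, ...] = c + sum_i phi_i X_{t+1-i}.
Substitute known values:
  E[X_{t+1} | ...] = (-0.163) * (3) + (0.15) * (3)
                   = -0.0390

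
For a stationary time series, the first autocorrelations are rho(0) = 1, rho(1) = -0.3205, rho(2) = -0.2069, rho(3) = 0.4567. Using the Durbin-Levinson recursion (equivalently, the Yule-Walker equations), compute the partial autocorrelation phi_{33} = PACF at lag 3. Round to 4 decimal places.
\phi_{33} = 0.3250

The PACF at lag k is phi_{kk}, the last component of the solution
to the Yule-Walker system G_k phi = r_k where
  (G_k)_{ij} = rho(|i - j|), (r_k)_i = rho(i), i,j = 1..k.
Equivalently, Durbin-Levinson gives phi_{kk} iteratively:
  phi_{11} = rho(1)
  phi_{kk} = [rho(k) - sum_{j=1..k-1} phi_{k-1,j} rho(k-j)]
            / [1 - sum_{j=1..k-1} phi_{k-1,j} rho(j)],
  phi_{k,j} = phi_{k-1,j} - phi_{kk} phi_{k-1,k-j},  j = 1..k-1.
Step k = 1:
  phi_11 = rho(1) = -0.3205.
Step k = 2:
  phi_22 = [rho(2) - phi_11 rho(1)] / [1 - phi_11 rho(1)] = [-0.2069 - (-0.3205)(-0.3205)] / [1 - (-0.3205)(-0.3205)]
         = -0.30962025 / 0.89727975 = -0.345065.
  Update: phi_21 = phi_11 - phi_22 phi_11 = -0.3205 - (-0.345065)(-0.3205) = -0.431093.
Step k = 3:
  phi_33 = [rho(3) - phi_21 rho(2) - phi_22 rho(1)] / [1 - phi_21 rho(1) - phi_22 rho(2)]
    numerator   = 0.4567 - (-0.431093)(-0.2069) - (-0.345065)(-0.3205) = 0.25691328
    denominator = 1 - (-0.431093)(-0.3205) - (-0.345065)(-0.2069) = 0.7904405
  phi_33 = 0.25691328 / 0.7904405 = 0.325.
Therefore phi_{33} = 0.3250.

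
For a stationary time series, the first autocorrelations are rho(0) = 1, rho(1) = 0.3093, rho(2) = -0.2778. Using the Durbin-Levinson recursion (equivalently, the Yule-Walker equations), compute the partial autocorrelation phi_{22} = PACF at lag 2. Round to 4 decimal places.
\phi_{22} = -0.4130

The PACF at lag k is phi_{kk}, the last component of the solution
to the Yule-Walker system G_k phi = r_k where
  (G_k)_{ij} = rho(|i - j|), (r_k)_i = rho(i), i,j = 1..k.
Equivalently, Durbin-Levinson gives phi_{kk} iteratively:
  phi_{11} = rho(1)
  phi_{kk} = [rho(k) - sum_{j=1..k-1} phi_{k-1,j} rho(k-j)]
            / [1 - sum_{j=1..k-1} phi_{k-1,j} rho(j)],
  phi_{k,j} = phi_{k-1,j} - phi_{kk} phi_{k-1,k-j},  j = 1..k-1.
Step k = 1:
  phi_11 = rho(1) = 0.3093.
Step k = 2:
  phi_22 = [rho(2) - phi_11 rho(1)] / [1 - phi_11 rho(1)] = [-0.2778 - (0.3093)(0.3093)] / [1 - (0.3093)(0.3093)]
         = -0.37346649 / 0.90433351 = -0.413.
Therefore phi_{22} = -0.4130.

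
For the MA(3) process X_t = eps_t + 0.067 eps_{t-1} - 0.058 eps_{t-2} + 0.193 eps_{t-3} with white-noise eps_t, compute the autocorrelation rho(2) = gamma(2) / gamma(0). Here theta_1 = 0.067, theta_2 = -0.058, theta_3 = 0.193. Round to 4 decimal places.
\rho(2) = -0.0431

For an MA(q) process with theta_0 = 1, the autocovariance is
  gamma(k) = sigma^2 * sum_{i=0..q-k} theta_i * theta_{i+k},
and rho(k) = gamma(k) / gamma(0). Sigma^2 cancels.
  numerator   = (1)*(-0.058) + (0.067)*(0.193) = -0.045069.
  denominator = (1)^2 + (0.067)^2 + (-0.058)^2 + (0.193)^2 = 1.045102.
  rho(2) = -0.045069 / 1.045102 = -0.0431.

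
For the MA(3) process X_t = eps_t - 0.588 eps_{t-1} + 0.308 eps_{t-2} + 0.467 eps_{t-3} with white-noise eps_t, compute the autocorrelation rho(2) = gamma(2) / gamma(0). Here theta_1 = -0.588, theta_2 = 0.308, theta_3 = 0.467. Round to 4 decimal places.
\rho(2) = 0.0201

For an MA(q) process with theta_0 = 1, the autocovariance is
  gamma(k) = sigma^2 * sum_{i=0..q-k} theta_i * theta_{i+k},
and rho(k) = gamma(k) / gamma(0). Sigma^2 cancels.
  numerator   = (1)*(0.308) + (-0.588)*(0.467) = 0.033404.
  denominator = (1)^2 + (-0.588)^2 + (0.308)^2 + (0.467)^2 = 1.658697.
  rho(2) = 0.033404 / 1.658697 = 0.0201.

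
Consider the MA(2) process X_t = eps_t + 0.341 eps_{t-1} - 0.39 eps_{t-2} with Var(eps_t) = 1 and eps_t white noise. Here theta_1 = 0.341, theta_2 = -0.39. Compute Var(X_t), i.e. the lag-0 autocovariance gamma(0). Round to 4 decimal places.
\gamma(0) = 1.2684

For an MA(q) process X_t = eps_t + sum_i theta_i eps_{t-i} with
Var(eps_t) = sigma^2, the variance is
  gamma(0) = sigma^2 * (1 + sum_i theta_i^2).
  sum_i theta_i^2 = (0.341)^2 + (-0.39)^2 = 0.116281 + 0.1521 = 0.268381.
  gamma(0) = 1 * (1 + 0.268381) = 1 * 1.268381 = 1.268381, which rounds to 1.2684.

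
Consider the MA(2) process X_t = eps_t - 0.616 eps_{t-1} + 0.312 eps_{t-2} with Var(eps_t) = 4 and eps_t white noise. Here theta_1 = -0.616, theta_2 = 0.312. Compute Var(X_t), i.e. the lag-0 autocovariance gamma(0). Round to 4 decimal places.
\gamma(0) = 5.9072

For an MA(q) process X_t = eps_t + sum_i theta_i eps_{t-i} with
Var(eps_t) = sigma^2, the variance is
  gamma(0) = sigma^2 * (1 + sum_i theta_i^2).
  sum_i theta_i^2 = (-0.616)^2 + (0.312)^2 = 0.379456 + 0.097344 = 0.4768.
  gamma(0) = 4 * (1 + 0.4768) = 4 * 1.4768 = 5.9072.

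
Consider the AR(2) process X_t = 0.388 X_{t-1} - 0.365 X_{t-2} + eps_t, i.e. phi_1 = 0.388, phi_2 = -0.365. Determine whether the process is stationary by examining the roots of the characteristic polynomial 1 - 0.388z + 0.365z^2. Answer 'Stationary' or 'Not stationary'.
\text{Stationary}

The AR(p) characteristic polynomial is P(z) = 1 - 0.388z + 0.365z^2.
Stationarity requires all roots to lie outside the unit circle, i.e. |z| > 1 for every root.
Set 1 + (-0.388) z + (0.365) z^2 = 0, i.e. a z^2 + b z + c = 0 with a = 0.365, b = -0.388, c = 1.
Discriminant D = b^2 - 4ac = (-0.388)^2 - 4*(0.365)*1 = 0.150544 - (1.46) = -1.309456.
D < 0, so the roots are the complex-conjugate pair z = (-b +/- i sqrt(-D)) / (2a) = 0.5315 +/- 1.5676i.
For a conjugate pair |z|^2 = z * conj(z) = (product of roots) = c/a = 1/(0.365) = 2.739726, so |z| = sqrt(2.739726) = 1.6552 for both roots.
Moduli of all roots: 1.6552, 1.6552.
All moduli strictly greater than 1? Yes.
Verdict: Stationary.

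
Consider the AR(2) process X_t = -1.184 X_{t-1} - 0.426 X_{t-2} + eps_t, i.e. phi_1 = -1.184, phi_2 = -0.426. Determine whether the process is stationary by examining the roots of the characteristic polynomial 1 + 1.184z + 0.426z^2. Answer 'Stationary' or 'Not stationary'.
\text{Stationary}

The AR(p) characteristic polynomial is P(z) = 1 + 1.184z + 0.426z^2.
Stationarity requires all roots to lie outside the unit circle, i.e. |z| > 1 for every root.
Set 1 + (1.184) z + (0.426) z^2 = 0, i.e. a z^2 + b z + c = 0 with a = 0.426, b = 1.184, c = 1.
Discriminant D = b^2 - 4ac = (1.184)^2 - 4*(0.426)*1 = 1.401856 - (1.704) = -0.302144.
D < 0, so the roots are the complex-conjugate pair z = (-b +/- i sqrt(-D)) / (2a) = -1.3897 +/- 0.6452i.
For a conjugate pair |z|^2 = z * conj(z) = (product of roots) = c/a = 1/(0.426) = 2.347418, so |z| = sqrt(2.347418) = 1.5321 for both roots.
Moduli of all roots: 1.5321, 1.5321.
All moduli strictly greater than 1? Yes.
Verdict: Stationary.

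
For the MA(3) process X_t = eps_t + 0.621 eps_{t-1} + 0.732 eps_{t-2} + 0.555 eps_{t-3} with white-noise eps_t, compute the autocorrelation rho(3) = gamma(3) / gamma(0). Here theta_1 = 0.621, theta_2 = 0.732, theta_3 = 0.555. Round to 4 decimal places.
\rho(3) = 0.2489

For an MA(q) process with theta_0 = 1, the autocovariance is
  gamma(k) = sigma^2 * sum_{i=0..q-k} theta_i * theta_{i+k},
and rho(k) = gamma(k) / gamma(0). Sigma^2 cancels.
  numerator   = (1)*(0.555) = 0.555.
  denominator = (1)^2 + (0.621)^2 + (0.732)^2 + (0.555)^2 = 2.22949.
  rho(3) = 0.555 / 2.22949 = 0.2489.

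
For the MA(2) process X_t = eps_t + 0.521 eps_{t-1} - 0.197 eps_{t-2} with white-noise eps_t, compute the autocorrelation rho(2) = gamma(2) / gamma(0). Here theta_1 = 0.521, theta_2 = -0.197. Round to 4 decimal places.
\rho(2) = -0.1504

For an MA(q) process with theta_0 = 1, the autocovariance is
  gamma(k) = sigma^2 * sum_{i=0..q-k} theta_i * theta_{i+k},
and rho(k) = gamma(k) / gamma(0). Sigma^2 cancels.
  numerator   = (1)*(-0.197) = -0.197.
  denominator = (1)^2 + (0.521)^2 + (-0.197)^2 = 1.31025.
  rho(2) = -0.197 / 1.31025 = -0.1504.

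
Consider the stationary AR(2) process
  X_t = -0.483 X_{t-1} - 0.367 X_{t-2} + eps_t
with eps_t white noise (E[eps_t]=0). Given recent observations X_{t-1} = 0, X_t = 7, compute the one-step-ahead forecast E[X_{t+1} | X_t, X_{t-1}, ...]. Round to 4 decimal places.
E[X_{t+1} \mid \mathcal F_t] = -3.3810

For an AR(p) model X_t = c + sum_i phi_i X_{t-i} + eps_t, the
one-step-ahead conditional mean is
  E[X_{t+1} | X_t, ...] = c + sum_i phi_i X_{t+1-i}.
Substitute known values:
  E[X_{t+1} | ...] = (-0.483) * (7) + (-0.367) * (0)
                   = -3.3810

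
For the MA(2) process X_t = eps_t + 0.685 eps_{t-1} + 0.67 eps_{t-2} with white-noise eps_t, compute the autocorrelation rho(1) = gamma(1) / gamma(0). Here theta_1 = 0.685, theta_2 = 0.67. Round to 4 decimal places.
\rho(1) = 0.5964

For an MA(q) process with theta_0 = 1, the autocovariance is
  gamma(k) = sigma^2 * sum_{i=0..q-k} theta_i * theta_{i+k},
and rho(k) = gamma(k) / gamma(0). Sigma^2 cancels.
  numerator   = (1)*(0.685) + (0.685)*(0.67) = 1.14395.
  denominator = (1)^2 + (0.685)^2 + (0.67)^2 = 1.918125.
  rho(1) = 1.14395 / 1.918125 = 0.5964.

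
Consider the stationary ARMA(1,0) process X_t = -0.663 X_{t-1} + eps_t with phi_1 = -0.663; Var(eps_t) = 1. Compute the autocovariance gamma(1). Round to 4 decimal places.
\gamma(1) = -1.1830

Multiply the model equation by X_{t-k} and take expectations. With theta_0 = psi_0 = 1 and psi_j the MA(infinity) weights, this gives
  gamma(k) - sum_i phi_i gamma(k-i) = c_k,
  c_k = sigma^2 * sum_{j=k..q} theta_j psi_{j-k}   (c_k = 0 for k > q),
using gamma(-m) = gamma(m).
Pure AR (q = 0): c_0 = sigma^2 = 1, c_k = 0 for k >= 1.
Equations for k = 0 and k = 1 (AR order 1):
  gamma(0) = phi_1 gamma(1) + c_0
  gamma(1) = phi_1 gamma(0) + c_1
Substituting the second into the first: gamma(0) (1 - phi_1^2) = c_0 + phi_1 c_1, so
  gamma(0) = c_0 / (1 - phi_1^2) = 1 / (1 - (-0.663)^2) = 1 / 0.560431 = 1.784341.
  gamma(1) = phi_1 gamma(0) = (-0.663)(1.784341) = -1.183018.
Therefore gamma(1) = -1.1830 (to 4 decimal places).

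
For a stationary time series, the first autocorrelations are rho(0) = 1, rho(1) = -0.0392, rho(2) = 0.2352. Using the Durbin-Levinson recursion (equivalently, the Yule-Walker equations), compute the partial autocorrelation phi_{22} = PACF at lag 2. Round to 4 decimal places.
\phi_{22} = 0.2340

The PACF at lag k is phi_{kk}, the last component of the solution
to the Yule-Walker system G_k phi = r_k where
  (G_k)_{ij} = rho(|i - j|), (r_k)_i = rho(i), i,j = 1..k.
Equivalently, Durbin-Levinson gives phi_{kk} iteratively:
  phi_{11} = rho(1)
  phi_{kk} = [rho(k) - sum_{j=1..k-1} phi_{k-1,j} rho(k-j)]
            / [1 - sum_{j=1..k-1} phi_{k-1,j} rho(j)],
  phi_{k,j} = phi_{k-1,j} - phi_{kk} phi_{k-1,k-j},  j = 1..k-1.
Step k = 1:
  phi_11 = rho(1) = -0.0392.
Step k = 2:
  phi_22 = [rho(2) - phi_11 rho(1)] / [1 - phi_11 rho(1)] = [0.2352 - (-0.0392)(-0.0392)] / [1 - (-0.0392)(-0.0392)]
         = 0.23366336 / 0.99846336 = 0.234.
Therefore phi_{22} = 0.2340.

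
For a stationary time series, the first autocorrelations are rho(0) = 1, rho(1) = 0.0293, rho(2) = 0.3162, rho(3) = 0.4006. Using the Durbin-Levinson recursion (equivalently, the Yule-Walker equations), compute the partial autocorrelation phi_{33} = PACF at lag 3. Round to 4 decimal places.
\phi_{33} = 0.4280

The PACF at lag k is phi_{kk}, the last component of the solution
to the Yule-Walker system G_k phi = r_k where
  (G_k)_{ij} = rho(|i - j|), (r_k)_i = rho(i), i,j = 1..k.
Equivalently, Durbin-Levinson gives phi_{kk} iteratively:
  phi_{11} = rho(1)
  phi_{kk} = [rho(k) - sum_{j=1..k-1} phi_{k-1,j} rho(k-j)]
            / [1 - sum_{j=1..k-1} phi_{k-1,j} rho(j)],
  phi_{k,j} = phi_{k-1,j} - phi_{kk} phi_{k-1,k-j},  j = 1..k-1.
Step k = 1:
  phi_11 = rho(1) = 0.0293.
Step k = 2:
  phi_22 = [rho(2) - phi_11 rho(1)] / [1 - phi_11 rho(1)] = [0.3162 - (0.0293)(0.0293)] / [1 - (0.0293)(0.0293)]
         = 0.31534151 / 0.99914151 = 0.315612.
  Update: phi_21 = phi_11 - phi_22 phi_11 = 0.0293 - (0.315612)(0.0293) = 0.020053.
Step k = 3:
  phi_33 = [rho(3) - phi_21 rho(2) - phi_22 rho(1)] / [1 - phi_21 rho(1) - phi_22 rho(2)]
    numerator   = 0.4006 - (0.020053)(0.3162) - (0.315612)(0.0293) = 0.38501194
    denominator = 1 - (0.020053)(0.0293) - (0.315612)(0.3162) = 0.8996158
  phi_33 = 0.38501194 / 0.8996158 = 0.428.
Therefore phi_{33} = 0.4280.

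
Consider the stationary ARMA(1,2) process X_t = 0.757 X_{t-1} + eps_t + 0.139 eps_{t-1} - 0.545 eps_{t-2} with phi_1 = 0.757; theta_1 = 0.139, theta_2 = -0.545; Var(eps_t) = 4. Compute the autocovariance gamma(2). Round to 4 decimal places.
\gamma(2) = 0.9900

Multiply the model equation by X_{t-k} and take expectations. With theta_0 = psi_0 = 1 and psi_j the MA(infinity) weights, this gives
  gamma(k) - sum_i phi_i gamma(k-i) = c_k,
  c_k = sigma^2 * sum_{j=k..q} theta_j psi_{j-k}   (c_k = 0 for k > q),
using gamma(-m) = gamma(m).
psi-weights needed (psi_j = theta_j + sum_i phi_i psi_{j-i}):
  psi_1 = theta_1 + phi_1 = 0.139 + (0.757) = 0.896
  psi_2 = theta_2 + phi_1 psi_1 = -0.545 + (0.757)(0.896) = 0.133272
Right-hand sides:
  c_0 = sigma^2 (1 + theta_1 psi_1 + theta_2 psi_2) = 4 * (1 + (0.139)(0.896) + (-0.545)(0.133272)) = 4 * 1.051911 = 4.207643
  c_1 = sigma^2 (theta_1 + theta_2 psi_1) = 4 * (0.139 + (-0.545)(0.896)) = -1.39728
  c_2 = sigma^2 theta_2 = 4 * (-0.545) = -2.18
Equations for k = 0 and k = 1 (AR order 1):
  gamma(0) = phi_1 gamma(1) + c_0
  gamma(1) = phi_1 gamma(0) + c_1
Substituting the second into the first: gamma(0) (1 - phi_1^2) = c_0 + phi_1 c_1, so
  gamma(0) = (c_0 + phi_1 c_1) / (1 - phi_1^2) = (4.207643 + (0.757)(-1.39728)) / (1 - (0.757)^2) = 3.149902 / 0.426951 = 7.377666.
  gamma(1) = phi_1 gamma(0) + c_1 = (0.757)(7.377666) + (-1.39728) = 4.187614.
For k = 2: gamma(2) = phi_1 gamma(1) + c_2
  = (0.757)(4.187614) + (-2.18) = 0.990023.
Therefore gamma(2) = 0.9900 (to 4 decimal places).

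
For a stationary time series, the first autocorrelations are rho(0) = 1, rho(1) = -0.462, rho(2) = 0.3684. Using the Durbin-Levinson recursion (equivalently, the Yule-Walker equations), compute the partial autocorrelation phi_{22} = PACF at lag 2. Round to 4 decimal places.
\phi_{22} = 0.1970

The PACF at lag k is phi_{kk}, the last component of the solution
to the Yule-Walker system G_k phi = r_k where
  (G_k)_{ij} = rho(|i - j|), (r_k)_i = rho(i), i,j = 1..k.
Equivalently, Durbin-Levinson gives phi_{kk} iteratively:
  phi_{11} = rho(1)
  phi_{kk} = [rho(k) - sum_{j=1..k-1} phi_{k-1,j} rho(k-j)]
            / [1 - sum_{j=1..k-1} phi_{k-1,j} rho(j)],
  phi_{k,j} = phi_{k-1,j} - phi_{kk} phi_{k-1,k-j},  j = 1..k-1.
Step k = 1:
  phi_11 = rho(1) = -0.462.
Step k = 2:
  phi_22 = [rho(2) - phi_11 rho(1)] / [1 - phi_11 rho(1)] = [0.3684 - (-0.462)(-0.462)] / [1 - (-0.462)(-0.462)]
         = 0.154956 / 0.786556 = 0.197.
Therefore phi_{22} = 0.1970.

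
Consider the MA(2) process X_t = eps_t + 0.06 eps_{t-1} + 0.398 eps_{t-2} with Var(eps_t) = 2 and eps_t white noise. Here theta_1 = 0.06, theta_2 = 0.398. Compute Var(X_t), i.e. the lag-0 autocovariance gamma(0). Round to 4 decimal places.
\gamma(0) = 2.3240

For an MA(q) process X_t = eps_t + sum_i theta_i eps_{t-i} with
Var(eps_t) = sigma^2, the variance is
  gamma(0) = sigma^2 * (1 + sum_i theta_i^2).
  sum_i theta_i^2 = (0.06)^2 + (0.398)^2 = 0.0036 + 0.158404 = 0.162004.
  gamma(0) = 2 * (1 + 0.162004) = 2 * 1.162004 = 2.324008, which rounds to 2.3240.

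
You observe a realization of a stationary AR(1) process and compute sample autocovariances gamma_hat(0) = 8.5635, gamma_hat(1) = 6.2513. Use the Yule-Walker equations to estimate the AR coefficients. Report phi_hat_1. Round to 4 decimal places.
\hat\phi_{1} = 0.7300

The Yule-Walker equations for an AR(p) process read, in matrix form,
  Gamma_p phi = r_p,   with   (Gamma_p)_{ij} = gamma(|i - j|),
                       (r_p)_i = gamma(i),   i,j = 1..p.
Substitute the sample gammas (Toeplitz matrix and right-hand side of size 1):
  Gamma_p = [[8.5635]]
  r_p     = [6.2513]
With p = 1 this is the single equation gamma(0) phi_1 = gamma(1):
  phi_hat_1 = gamma(1) / gamma(0) = 6.2513 / 8.5635 = 0.7300.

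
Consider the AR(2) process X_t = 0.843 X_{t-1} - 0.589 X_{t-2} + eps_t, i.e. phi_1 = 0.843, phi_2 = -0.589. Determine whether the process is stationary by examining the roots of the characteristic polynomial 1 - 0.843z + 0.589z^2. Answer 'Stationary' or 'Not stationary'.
\text{Stationary}

The AR(p) characteristic polynomial is P(z) = 1 - 0.843z + 0.589z^2.
Stationarity requires all roots to lie outside the unit circle, i.e. |z| > 1 for every root.
Set 1 + (-0.843) z + (0.589) z^2 = 0, i.e. a z^2 + b z + c = 0 with a = 0.589, b = -0.843, c = 1.
Discriminant D = b^2 - 4ac = (-0.843)^2 - 4*(0.589)*1 = 0.710649 - (2.356) = -1.645351.
D < 0, so the roots are the complex-conjugate pair z = (-b +/- i sqrt(-D)) / (2a) = 0.7156 +/- 1.0889i.
For a conjugate pair |z|^2 = z * conj(z) = (product of roots) = c/a = 1/(0.589) = 1.697793, so |z| = sqrt(1.697793) = 1.303 for both roots.
Moduli of all roots: 1.3030, 1.3030.
All moduli strictly greater than 1? Yes.
Verdict: Stationary.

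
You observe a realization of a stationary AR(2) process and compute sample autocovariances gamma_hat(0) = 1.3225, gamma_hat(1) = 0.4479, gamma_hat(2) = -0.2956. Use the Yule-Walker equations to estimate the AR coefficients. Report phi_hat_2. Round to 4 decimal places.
\hat\phi_{2} = -0.3820

The Yule-Walker equations for an AR(p) process read, in matrix form,
  Gamma_p phi = r_p,   with   (Gamma_p)_{ij} = gamma(|i - j|),
                       (r_p)_i = gamma(i),   i,j = 1..p.
Substitute the sample gammas (Toeplitz matrix and right-hand side of size 2):
  Gamma_p = [[1.3225, 0.4479], [0.4479, 1.3225]]
  r_p     = [0.4479, -0.2956]
Written out:
  1.3225 phi_1 + 0.4479 phi_2 = 0.4479
  0.4479 phi_1 + 1.3225 phi_2 = -0.2956
Solve by Cramer's rule:
  det = gamma(0)^2 - gamma(1)^2 = (1.3225)^2 - (0.4479)^2 = 1.74900625 - 0.20061441 = 1.54839184
  phi_hat_1 = [gamma(1) gamma(0) - gamma(1) gamma(2)] / det = [(0.4479)(1.3225) - (0.4479)(-0.2956)] / 1.54839184 = 0.72474699 / 1.54839184 = 0.4681
  phi_hat_2 = [gamma(0) gamma(2) - gamma(1)^2] / det = [(1.3225)(-0.2956) - (0.4479)^2] / 1.54839184 = -0.59154541 / 1.54839184 = -0.382
So phi_hat = [0.4681, -0.3820].
Therefore phi_hat_2 = -0.3820.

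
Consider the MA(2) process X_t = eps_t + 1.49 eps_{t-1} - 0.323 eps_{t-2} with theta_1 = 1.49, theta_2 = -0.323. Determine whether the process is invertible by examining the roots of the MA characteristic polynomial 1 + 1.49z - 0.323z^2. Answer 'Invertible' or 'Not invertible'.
\text{Not invertible}

The MA(q) characteristic polynomial is P(z) = 1 + 1.49z - 0.323z^2.
Invertibility requires all roots to lie outside the unit circle, i.e. |z| > 1 for every root.
Set 1 + (1.49) z + (-0.323) z^2 = 0, i.e. a z^2 + b z + c = 0 with a = -0.323, b = 1.49, c = 1.
Discriminant D = b^2 - 4ac = (1.49)^2 - 4*(-0.323)*1 = 2.2201 - (-1.292) = 3.5121.
D >= 0, so the roots are real: z = (-b +/- sqrt(D)) / (2a) = (-1.49 +/- 1.87406) / (-0.646).
  z_1 = (-1.49 + 1.87406) / (-0.646) = -0.5945,   |z_1| = 0.5945.
  z_2 = (-1.49 - 1.87406) / (-0.646) = 5.2075,   |z_2| = 5.2075.
Moduli of all roots: 0.5945, 5.2075.
All moduli strictly greater than 1? No.
Verdict: Not invertible.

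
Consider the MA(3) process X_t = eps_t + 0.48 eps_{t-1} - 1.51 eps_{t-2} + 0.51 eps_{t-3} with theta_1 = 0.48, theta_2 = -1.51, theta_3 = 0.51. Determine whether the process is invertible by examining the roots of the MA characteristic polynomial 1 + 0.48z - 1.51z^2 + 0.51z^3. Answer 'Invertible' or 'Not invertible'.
\text{Not invertible}

The MA(q) characteristic polynomial is P(z) = 1 + 0.48z - 1.51z^2 + 0.51z^3.
Invertibility requires all roots to lie outside the unit circle, i.e. |z| > 1 for every root.
Degree 3: look for a simple real root z0 first, then factor out (1 - z/z0) and solve the remaining quadratic.
Testing z0 = 2: P(2) = 1 + (0.48)(2) + (-1.51)(2)^2 + (0.51)(2)^3
  = 1 + (0.96) + (-6.04) + (4.08) = 0.  So z_0 = 2 is a root, |z_0| = 2.
Divide out the factor (1 - 0.5 z) = (1 - z/z0) (since 1/z0 = 0.5):
  P(z) = (1 - 0.5 z)(1 + (0.98) z + (-1.02) z^2)
  [check: z-coef 0.98 - (0.5) = 0.48; z^2-coef -1.02 - (0.5)(0.98) = -1.51; z^3-coef -(0.5)(-1.02) = 0.51.]
Remaining roots from the quadratic factor 1 + (0.98) z + (-1.02) z^2:
  Set 1 + (0.98) z + (-1.02) z^2 = 0, i.e. a z^2 + b z + c = 0 with a = -1.02, b = 0.98, c = 1.
  Discriminant D = b^2 - 4ac = (0.98)^2 - 4*(-1.02)*1 = 0.9604 - (-4.08) = 5.0404.
  D >= 0, so the roots are real: z = (-b +/- sqrt(D)) / (2a) = (-0.98 +/- 2.245084) / (-2.04).
    z_1 = (-0.98 + 2.245084) / (-2.04) = -0.6201,   |z_1| = 0.6201.
    z_2 = (-0.98 - 2.245084) / (-2.04) = 1.5809,   |z_2| = 1.5809.
Moduli of all roots: 2.0000, 0.6201, 1.5809.
All moduli strictly greater than 1? No.
Verdict: Not invertible.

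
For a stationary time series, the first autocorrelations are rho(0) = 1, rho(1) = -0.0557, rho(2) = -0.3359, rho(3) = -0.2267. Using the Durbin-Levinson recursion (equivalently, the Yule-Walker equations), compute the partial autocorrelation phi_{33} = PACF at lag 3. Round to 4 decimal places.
\phi_{33} = -0.3071

The PACF at lag k is phi_{kk}, the last component of the solution
to the Yule-Walker system G_k phi = r_k where
  (G_k)_{ij} = rho(|i - j|), (r_k)_i = rho(i), i,j = 1..k.
Equivalently, Durbin-Levinson gives phi_{kk} iteratively:
  phi_{11} = rho(1)
  phi_{kk} = [rho(k) - sum_{j=1..k-1} phi_{k-1,j} rho(k-j)]
            / [1 - sum_{j=1..k-1} phi_{k-1,j} rho(j)],
  phi_{k,j} = phi_{k-1,j} - phi_{kk} phi_{k-1,k-j},  j = 1..k-1.
Step k = 1:
  phi_11 = rho(1) = -0.0557.
Step k = 2:
  phi_22 = [rho(2) - phi_11 rho(1)] / [1 - phi_11 rho(1)] = [-0.3359 - (-0.0557)(-0.0557)] / [1 - (-0.0557)(-0.0557)]
         = -0.33900249 / 0.99689751 = -0.340058.
  Update: phi_21 = phi_11 - phi_22 phi_11 = -0.0557 - (-0.340058)(-0.0557) = -0.074641.
Step k = 3:
  phi_33 = [rho(3) - phi_21 rho(2) - phi_22 rho(1)] / [1 - phi_21 rho(1) - phi_22 rho(2)]
    numerator   = -0.2267 - (-0.074641)(-0.3359) - (-0.340058)(-0.0557) = -0.27071318
    denominator = 1 - (-0.074641)(-0.0557) - (-0.340058)(-0.3359) = 0.88161717
  phi_33 = -0.27071318 / 0.88161717 = -0.3071.
Therefore phi_{33} = -0.3071.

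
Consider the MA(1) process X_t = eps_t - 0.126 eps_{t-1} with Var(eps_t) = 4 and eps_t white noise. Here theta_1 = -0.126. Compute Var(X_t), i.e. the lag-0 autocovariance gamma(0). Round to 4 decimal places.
\gamma(0) = 4.0635

For an MA(q) process X_t = eps_t + sum_i theta_i eps_{t-i} with
Var(eps_t) = sigma^2, the variance is
  gamma(0) = sigma^2 * (1 + sum_i theta_i^2).
  sum_i theta_i^2 = (-0.126)^2 = 0.015876.
  gamma(0) = 4 * (1 + 0.015876) = 4 * 1.015876 = 4.063504, which rounds to 4.0635.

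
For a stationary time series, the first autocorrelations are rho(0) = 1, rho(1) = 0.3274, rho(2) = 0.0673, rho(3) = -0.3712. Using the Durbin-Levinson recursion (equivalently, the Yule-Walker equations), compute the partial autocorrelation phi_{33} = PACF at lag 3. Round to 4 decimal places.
\phi_{33} = -0.4260

The PACF at lag k is phi_{kk}, the last component of the solution
to the Yule-Walker system G_k phi = r_k where
  (G_k)_{ij} = rho(|i - j|), (r_k)_i = rho(i), i,j = 1..k.
Equivalently, Durbin-Levinson gives phi_{kk} iteratively:
  phi_{11} = rho(1)
  phi_{kk} = [rho(k) - sum_{j=1..k-1} phi_{k-1,j} rho(k-j)]
            / [1 - sum_{j=1..k-1} phi_{k-1,j} rho(j)],
  phi_{k,j} = phi_{k-1,j} - phi_{kk} phi_{k-1,k-j},  j = 1..k-1.
Step k = 1:
  phi_11 = rho(1) = 0.3274.
Step k = 2:
  phi_22 = [rho(2) - phi_11 rho(1)] / [1 - phi_11 rho(1)] = [0.0673 - (0.3274)(0.3274)] / [1 - (0.3274)(0.3274)]
         = -0.03989076 / 0.89280924 = -0.04468.
  Update: phi_21 = phi_11 - phi_22 phi_11 = 0.3274 - (-0.04468)(0.3274) = 0.342028.
Step k = 3:
  phi_33 = [rho(3) - phi_21 rho(2) - phi_22 rho(1)] / [1 - phi_21 rho(1) - phi_22 rho(2)]
    numerator   = -0.3712 - (0.342028)(0.0673) - (-0.04468)(0.3274) = -0.37959025
    denominator = 1 - (0.342028)(0.3274) - (-0.04468)(0.0673) = 0.89102692
  phi_33 = -0.37959025 / 0.89102692 = -0.426.
Therefore phi_{33} = -0.4260.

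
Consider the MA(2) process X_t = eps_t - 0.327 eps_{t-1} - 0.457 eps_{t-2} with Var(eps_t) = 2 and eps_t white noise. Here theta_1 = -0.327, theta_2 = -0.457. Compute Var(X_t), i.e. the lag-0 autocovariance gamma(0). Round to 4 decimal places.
\gamma(0) = 2.6316

For an MA(q) process X_t = eps_t + sum_i theta_i eps_{t-i} with
Var(eps_t) = sigma^2, the variance is
  gamma(0) = sigma^2 * (1 + sum_i theta_i^2).
  sum_i theta_i^2 = (-0.327)^2 + (-0.457)^2 = 0.106929 + 0.208849 = 0.315778.
  gamma(0) = 2 * (1 + 0.315778) = 2 * 1.315778 = 2.631556, which rounds to 2.6316.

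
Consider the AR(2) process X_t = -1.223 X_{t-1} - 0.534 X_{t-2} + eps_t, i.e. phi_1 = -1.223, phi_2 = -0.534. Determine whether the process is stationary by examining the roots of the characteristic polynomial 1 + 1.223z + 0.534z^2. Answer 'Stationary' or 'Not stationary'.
\text{Stationary}

The AR(p) characteristic polynomial is P(z) = 1 + 1.223z + 0.534z^2.
Stationarity requires all roots to lie outside the unit circle, i.e. |z| > 1 for every root.
Set 1 + (1.223) z + (0.534) z^2 = 0, i.e. a z^2 + b z + c = 0 with a = 0.534, b = 1.223, c = 1.
Discriminant D = b^2 - 4ac = (1.223)^2 - 4*(0.534)*1 = 1.495729 - (2.136) = -0.640271.
D < 0, so the roots are the complex-conjugate pair z = (-b +/- i sqrt(-D)) / (2a) = -1.1451 +/- 0.7492i.
For a conjugate pair |z|^2 = z * conj(z) = (product of roots) = c/a = 1/(0.534) = 1.872659, so |z| = sqrt(1.872659) = 1.3685 for both roots.
Moduli of all roots: 1.3685, 1.3685.
All moduli strictly greater than 1? Yes.
Verdict: Stationary.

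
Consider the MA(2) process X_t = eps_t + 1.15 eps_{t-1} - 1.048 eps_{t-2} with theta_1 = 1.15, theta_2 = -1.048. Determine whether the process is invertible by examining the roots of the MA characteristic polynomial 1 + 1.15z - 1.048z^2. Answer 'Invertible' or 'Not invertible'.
\text{Not invertible}

The MA(q) characteristic polynomial is P(z) = 1 + 1.15z - 1.048z^2.
Invertibility requires all roots to lie outside the unit circle, i.e. |z| > 1 for every root.
Set 1 + (1.15) z + (-1.048) z^2 = 0, i.e. a z^2 + b z + c = 0 with a = -1.048, b = 1.15, c = 1.
Discriminant D = b^2 - 4ac = (1.15)^2 - 4*(-1.048)*1 = 1.3225 - (-4.192) = 5.5145.
D >= 0, so the roots are real: z = (-b +/- sqrt(D)) / (2a) = (-1.15 +/- 2.348297) / (-2.096).
  z_1 = (-1.15 + 2.348297) / (-2.096) = -0.5717,   |z_1| = 0.5717.
  z_2 = (-1.15 - 2.348297) / (-2.096) = 1.669,   |z_2| = 1.669.
Moduli of all roots: 0.5717, 1.6690.
All moduli strictly greater than 1? No.
Verdict: Not invertible.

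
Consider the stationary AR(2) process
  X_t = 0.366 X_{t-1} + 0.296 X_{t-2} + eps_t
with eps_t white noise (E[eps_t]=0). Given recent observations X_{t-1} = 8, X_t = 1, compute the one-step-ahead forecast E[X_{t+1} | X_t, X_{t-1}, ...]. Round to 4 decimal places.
E[X_{t+1} \mid \mathcal F_t] = 2.7340

For an AR(p) model X_t = c + sum_i phi_i X_{t-i} + eps_t, the
one-step-ahead conditional mean is
  E[X_{t+1} | X_t, ...] = c + sum_i phi_i X_{t+1-i}.
Substitute known values:
  E[X_{t+1} | ...] = (0.366) * (1) + (0.296) * (8)
                   = 2.7340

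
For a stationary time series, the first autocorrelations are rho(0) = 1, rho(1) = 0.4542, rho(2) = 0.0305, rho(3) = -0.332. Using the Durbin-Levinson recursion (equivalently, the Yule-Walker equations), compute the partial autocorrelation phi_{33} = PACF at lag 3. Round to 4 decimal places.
\phi_{33} = -0.3290

The PACF at lag k is phi_{kk}, the last component of the solution
to the Yule-Walker system G_k phi = r_k where
  (G_k)_{ij} = rho(|i - j|), (r_k)_i = rho(i), i,j = 1..k.
Equivalently, Durbin-Levinson gives phi_{kk} iteratively:
  phi_{11} = rho(1)
  phi_{kk} = [rho(k) - sum_{j=1..k-1} phi_{k-1,j} rho(k-j)]
            / [1 - sum_{j=1..k-1} phi_{k-1,j} rho(j)],
  phi_{k,j} = phi_{k-1,j} - phi_{kk} phi_{k-1,k-j},  j = 1..k-1.
Step k = 1:
  phi_11 = rho(1) = 0.4542.
Step k = 2:
  phi_22 = [rho(2) - phi_11 rho(1)] / [1 - phi_11 rho(1)] = [0.0305 - (0.4542)(0.4542)] / [1 - (0.4542)(0.4542)]
         = -0.17579764 / 0.79370236 = -0.221491.
  Update: phi_21 = phi_11 - phi_22 phi_11 = 0.4542 - (-0.221491)(0.4542) = 0.554801.
Step k = 3:
  phi_33 = [rho(3) - phi_21 rho(2) - phi_22 rho(1)] / [1 - phi_21 rho(1) - phi_22 rho(2)]
    numerator   = -0.332 - (0.554801)(0.0305) - (-0.221491)(0.4542) = -0.24832039
    denominator = 1 - (0.554801)(0.4542) - (-0.221491)(0.0305) = 0.75476483
  phi_33 = -0.24832039 / 0.75476483 = -0.329.
Therefore phi_{33} = -0.3290.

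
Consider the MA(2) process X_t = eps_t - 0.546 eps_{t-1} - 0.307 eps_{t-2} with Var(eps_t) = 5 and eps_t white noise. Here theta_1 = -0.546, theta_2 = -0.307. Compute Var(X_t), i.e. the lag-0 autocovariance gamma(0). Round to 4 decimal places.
\gamma(0) = 6.9618

For an MA(q) process X_t = eps_t + sum_i theta_i eps_{t-i} with
Var(eps_t) = sigma^2, the variance is
  gamma(0) = sigma^2 * (1 + sum_i theta_i^2).
  sum_i theta_i^2 = (-0.546)^2 + (-0.307)^2 = 0.298116 + 0.094249 = 0.392365.
  gamma(0) = 5 * (1 + 0.392365) = 5 * 1.392365 = 6.961825, which rounds to 6.9618.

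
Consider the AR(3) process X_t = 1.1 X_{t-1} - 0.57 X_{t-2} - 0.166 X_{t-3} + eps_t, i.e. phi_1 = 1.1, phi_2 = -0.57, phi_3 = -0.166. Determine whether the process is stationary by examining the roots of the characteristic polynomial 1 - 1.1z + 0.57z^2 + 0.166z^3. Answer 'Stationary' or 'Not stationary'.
\text{Stationary}

The AR(p) characteristic polynomial is P(z) = 1 - 1.1z + 0.57z^2 + 0.166z^3.
Stationarity requires all roots to lie outside the unit circle, i.e. |z| > 1 for every root.
Degree 3: look for a simple real root z0 first, then factor out (1 - z/z0) and solve the remaining quadratic.
Testing z0 = -5: P(-5) = 1 + (-1.1)(-5) + (0.57)(-5)^2 + (0.166)(-5)^3
  = 1 + (5.5) + (14.25) + (-20.75) = 0.  So z_0 = -5 is a root, |z_0| = 5.
Divide out the factor (1 + 0.2 z) = (1 - z/z0) (since 1/z0 = -0.2):
  P(z) = (1 + 0.2 z)(1 + (-1.3) z + (0.83) z^2)
  [check: z-coef -1.3 - (-0.2) = -1.1; z^2-coef 0.83 - (-0.2)(-1.3) = 0.57; z^3-coef -(-0.2)(0.83) = 0.166.]
Remaining roots from the quadratic factor 1 + (-1.3) z + (0.83) z^2:
  Set 1 + (-1.3) z + (0.83) z^2 = 0, i.e. a z^2 + b z + c = 0 with a = 0.83, b = -1.3, c = 1.
  Discriminant D = b^2 - 4ac = (-1.3)^2 - 4*(0.83)*1 = 1.69 - (3.32) = -1.63.
  D < 0, so the roots are the complex-conjugate pair z = (-b +/- i sqrt(-D)) / (2a) = 0.7831 +/- 0.7691i.
  For a conjugate pair |z|^2 = z * conj(z) = (product of roots) = c/a = 1/(0.83) = 1.204819, so |z| = sqrt(1.204819) = 1.0976 for both roots.
Moduli of all roots: 5.0000, 1.0976, 1.0976.
All moduli strictly greater than 1? Yes.
Verdict: Stationary.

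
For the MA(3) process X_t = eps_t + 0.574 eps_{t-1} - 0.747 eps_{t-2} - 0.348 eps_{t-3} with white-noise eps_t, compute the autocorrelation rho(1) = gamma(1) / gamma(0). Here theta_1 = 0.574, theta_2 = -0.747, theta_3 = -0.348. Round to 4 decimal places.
\rho(1) = 0.2017

For an MA(q) process with theta_0 = 1, the autocovariance is
  gamma(k) = sigma^2 * sum_{i=0..q-k} theta_i * theta_{i+k},
and rho(k) = gamma(k) / gamma(0). Sigma^2 cancels.
  numerator   = (1)*(0.574) + (0.574)*(-0.747) + (-0.747)*(-0.348) = 0.405178.
  denominator = (1)^2 + (0.574)^2 + (-0.747)^2 + (-0.348)^2 = 2.008589.
  rho(1) = 0.405178 / 2.008589 = 0.2017.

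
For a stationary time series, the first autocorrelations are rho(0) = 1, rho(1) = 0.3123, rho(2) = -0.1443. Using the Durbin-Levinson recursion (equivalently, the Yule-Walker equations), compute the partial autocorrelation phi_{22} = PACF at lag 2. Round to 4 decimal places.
\phi_{22} = -0.2680

The PACF at lag k is phi_{kk}, the last component of the solution
to the Yule-Walker system G_k phi = r_k where
  (G_k)_{ij} = rho(|i - j|), (r_k)_i = rho(i), i,j = 1..k.
Equivalently, Durbin-Levinson gives phi_{kk} iteratively:
  phi_{11} = rho(1)
  phi_{kk} = [rho(k) - sum_{j=1..k-1} phi_{k-1,j} rho(k-j)]
            / [1 - sum_{j=1..k-1} phi_{k-1,j} rho(j)],
  phi_{k,j} = phi_{k-1,j} - phi_{kk} phi_{k-1,k-j},  j = 1..k-1.
Step k = 1:
  phi_11 = rho(1) = 0.3123.
Step k = 2:
  phi_22 = [rho(2) - phi_11 rho(1)] / [1 - phi_11 rho(1)] = [-0.1443 - (0.3123)(0.3123)] / [1 - (0.3123)(0.3123)]
         = -0.24183129 / 0.90246871 = -0.268.
Therefore phi_{22} = -0.2680.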